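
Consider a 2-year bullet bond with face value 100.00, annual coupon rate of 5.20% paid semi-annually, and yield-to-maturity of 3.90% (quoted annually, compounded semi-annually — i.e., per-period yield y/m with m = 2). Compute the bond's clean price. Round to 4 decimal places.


Answer: Price = 102.4780

Derivation:
Coupon per period c = face * coupon_rate / m = 2.600000
Periods per year m = 2; per-period yield y/m = 0.019500
Number of cashflows N = 4
Cashflows (t years, CF_t, discount factor 1/(1+y/m)^(m*t), PV):
  t = 0.5000: CF_t = 2.600000, DF = 0.980873, PV = 2.550270
  t = 1.0000: CF_t = 2.600000, DF = 0.962112, PV = 2.501491
  t = 1.5000: CF_t = 2.600000, DF = 0.943709, PV = 2.453645
  t = 2.0000: CF_t = 102.600000, DF = 0.925659, PV = 94.972625
Price P = sum_t PV_t = 102.478030


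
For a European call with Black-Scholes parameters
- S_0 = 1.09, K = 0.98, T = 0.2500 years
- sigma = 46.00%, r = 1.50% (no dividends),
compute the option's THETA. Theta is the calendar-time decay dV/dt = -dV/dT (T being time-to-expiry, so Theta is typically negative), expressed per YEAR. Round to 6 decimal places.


Answer: Theta = -0.177098

Derivation:
d1 = 0.5938278416; d2 = 0.3638278416
phi(d1) = 0.3344545491; exp(-qT) = 1.0000000000; exp(-rT) = 0.9962570225
Theta = -S*exp(-qT)*phi(d1)*sigma/(2*sqrt(T)) - r*K*exp(-rT)*N(d2) + q*S*exp(-qT)*N(d1)
N(d1) = 0.7236863673; N(d2) = 0.6420067146; sqrt(T) = 0.5000000000
Term 1 = -1.0900 * 1.0000000000 * 0.3344545491 * 0.4600 / (2 * 0.5000000000) = -0.1676955109
Term 2 = -0.0150 * 0.9800 * 0.9962570225 * 0.6420067146 = -0.0094021744
Term 3 = 0 (no dividend yield, q = 0)
Theta = -0.1676955109 + (-0.0094021744) + (0.0000000000) = -0.177098


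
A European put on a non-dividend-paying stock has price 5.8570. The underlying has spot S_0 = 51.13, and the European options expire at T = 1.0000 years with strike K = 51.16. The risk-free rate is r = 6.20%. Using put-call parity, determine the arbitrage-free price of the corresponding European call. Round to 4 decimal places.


Answer: Call price = 8.9026

Derivation:
Put-call parity: C - P = S_0 * exp(-qT) - K * exp(-rT).
S_0 * exp(-qT) = 51.1300 * 1.00000000 = 51.13000000
K * exp(-rT) = 51.1600 * 0.93988289 = 48.08440849
C = P + S*exp(-qT) - K*exp(-rT)
C = 5.8570 + 51.13000000 - 48.08440849 = 8.9026


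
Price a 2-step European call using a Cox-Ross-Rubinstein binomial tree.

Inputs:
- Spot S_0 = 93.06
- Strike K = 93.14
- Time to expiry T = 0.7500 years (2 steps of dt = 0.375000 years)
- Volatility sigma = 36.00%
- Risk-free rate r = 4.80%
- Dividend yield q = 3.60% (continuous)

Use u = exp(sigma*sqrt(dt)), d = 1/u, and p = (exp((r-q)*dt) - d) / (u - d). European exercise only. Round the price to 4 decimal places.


dt = T/N = 0.375000
u = exp(sigma*sqrt(dt)) = 1.246643; d = 1/u = 0.802154
p = (exp((r-q)*dt) - d) / (u - d) = 0.455255
Discount per step: exp(-r*dt) = 0.982161
Stock lattice S(k, i) with i counting down-moves:
  k=0: S(0,0) = 93.0600
  k=1: S(1,0) = 116.0126; S(1,1) = 74.6485
  k=2: S(2,0) = 144.6262; S(2,1) = 93.0600; S(2,2) = 59.8796
Terminal payoffs V(N, i) = max(S_T - K, 0):
  V(2,0) = 51.486217; V(2,1) = 0.000000; V(2,2) = 0.000000
Backward induction: V(k, i) = exp(-r*dt) * [p * V(k+1, i) + (1-p) * V(k+1, i+1)].
  V(1,0) = exp(-r*dt) * [p*51.486217 + (1-p)*0.000000] = 23.021245
  V(1,1) = exp(-r*dt) * [p*0.000000 + (1-p)*0.000000] = 0.000000
  V(0,0) = exp(-r*dt) * [p*23.021245 + (1-p)*0.000000] = 10.293585

Answer: Price = V(0,0) = 10.2936


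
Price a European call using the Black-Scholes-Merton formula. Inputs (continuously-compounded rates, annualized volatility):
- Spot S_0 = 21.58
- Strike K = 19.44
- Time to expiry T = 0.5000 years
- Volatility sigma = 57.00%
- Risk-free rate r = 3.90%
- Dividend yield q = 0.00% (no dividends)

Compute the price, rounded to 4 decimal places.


Answer: Price = 4.6534

Derivation:
d1 = (ln(S/K) + (r - q + 0.5*sigma^2) * T) / (sigma * sqrt(T)) = 0.50901556
d2 = d1 - sigma * sqrt(T) = 0.10596469
exp(-rT) = 0.98068890; exp(-qT) = 1.00000000
C = S_0 * exp(-qT) * N(d1) - K * exp(-rT) * N(d2)
N(d1) = 0.69462934; N(d2) = 0.54219482
C = 21.5800 * 1.00000000 * 0.69462934 - 19.4400 * 0.98068890 * 0.54219482 = 4.6534


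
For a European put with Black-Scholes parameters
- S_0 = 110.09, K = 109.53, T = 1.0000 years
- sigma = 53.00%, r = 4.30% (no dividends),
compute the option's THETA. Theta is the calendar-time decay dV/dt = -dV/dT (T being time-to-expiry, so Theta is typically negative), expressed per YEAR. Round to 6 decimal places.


Answer: Theta = -8.357182

Derivation:
d1 = 0.3557542052; d2 = -0.1742457948
phi(d1) = 0.3744791842; exp(-qT) = 1.0000000000; exp(-rT) = 0.9579113901
Theta = -S*exp(-qT)*phi(d1)*sigma/(2*sqrt(T)) + r*K*exp(-rT)*N(-d2) - q*S*exp(-qT)*N(-d1)
N(-d1) = 0.3610123236; N(-d2) = 0.5691638515; sqrt(T) = 1.0000000000
Term 1 = -110.0900 * 1.0000000000 * 0.3744791842 * 0.5300 / (2 * 1.0000000000) = -10.9249995480
Term 2 = 0.0430 * 109.5300 * 0.9579113901 * 0.5691638515 = 2.5678177116
Term 3 = 0 (no dividend yield, q = 0)
Theta = -10.9249995480 + (2.5678177116) + (0.0000000000) = -8.357182


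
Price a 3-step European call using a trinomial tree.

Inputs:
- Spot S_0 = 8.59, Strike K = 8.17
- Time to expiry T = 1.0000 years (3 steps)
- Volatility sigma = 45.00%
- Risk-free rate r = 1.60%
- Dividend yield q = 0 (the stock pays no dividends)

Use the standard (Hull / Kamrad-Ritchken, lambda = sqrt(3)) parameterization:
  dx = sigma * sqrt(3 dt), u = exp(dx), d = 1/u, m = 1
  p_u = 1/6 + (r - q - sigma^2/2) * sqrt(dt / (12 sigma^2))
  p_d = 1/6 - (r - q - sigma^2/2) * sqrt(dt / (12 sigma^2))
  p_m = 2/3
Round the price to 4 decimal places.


Answer: Price = V(0,0) = 1.6892

Derivation:
dt = T/N = 0.333333; dx = sigma*sqrt(3*dt) = 0.450000
u = exp(dx) = 1.568312; d = 1/u = 0.637628
p_u = 0.135093, p_m = 0.666667, p_d = 0.198241
Discount per step: exp(-r*dt) = 0.994681
Stock lattice S(k, j) with j the centered position index:
  k=0: S(0,+0) = 8.5900
  k=1: S(1,-1) = 5.4772; S(1,+0) = 8.5900; S(1,+1) = 13.4718
  k=2: S(2,-2) = 3.4924; S(2,-1) = 5.4772; S(2,+0) = 8.5900; S(2,+1) = 13.4718; S(2,+2) = 21.1280
  k=3: S(3,-3) = 2.2269; S(3,-2) = 3.4924; S(3,-1) = 5.4772; S(3,+0) = 8.5900; S(3,+1) = 13.4718; S(3,+2) = 21.1280; S(3,+3) = 33.1353
Terminal payoffs V(N, j) = max(S_T - K, 0):
  V(3,-3) = 0.000000; V(3,-2) = 0.000000; V(3,-1) = 0.000000; V(3,+0) = 0.420000; V(3,+1) = 5.301802; V(3,+2) = 12.957991; V(3,+3) = 24.965285
Backward induction: V(k, j) = exp(-r*dt) * [p_u * V(k+1, j+1) + p_m * V(k+1, j) + p_d * V(k+1, j-1)]
  V(2,-2) = exp(-r*dt) * [p_u*0.000000 + p_m*0.000000 + p_d*0.000000] = 0.000000
  V(2,-1) = exp(-r*dt) * [p_u*0.420000 + p_m*0.000000 + p_d*0.000000] = 0.056437
  V(2,+0) = exp(-r*dt) * [p_u*5.301802 + p_m*0.420000 + p_d*0.000000] = 0.990935
  V(2,+1) = exp(-r*dt) * [p_u*12.957991 + p_m*5.301802 + p_d*0.420000] = 5.339769
  V(2,+2) = exp(-r*dt) * [p_u*24.965285 + p_m*12.957991 + p_d*5.301802] = 12.992838
  V(1,-1) = exp(-r*dt) * [p_u*0.990935 + p_m*0.056437 + p_d*0.000000] = 0.170581
  V(1,+0) = exp(-r*dt) * [p_u*5.339769 + p_m*0.990935 + p_d*0.056437] = 1.385764
  V(1,+1) = exp(-r*dt) * [p_u*12.992838 + p_m*5.339769 + p_d*0.990935] = 5.482210
  V(0,+0) = exp(-r*dt) * [p_u*5.482210 + p_m*1.385764 + p_d*0.170581] = 1.689231


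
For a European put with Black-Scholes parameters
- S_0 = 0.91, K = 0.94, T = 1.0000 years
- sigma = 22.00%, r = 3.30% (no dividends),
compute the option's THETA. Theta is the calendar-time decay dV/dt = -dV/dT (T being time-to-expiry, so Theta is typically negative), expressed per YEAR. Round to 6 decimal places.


d1 = 0.1125669284; d2 = -0.1074330716
phi(d1) = 0.3964227091; exp(-qT) = 1.0000000000; exp(-rT) = 0.9675385596
Theta = -S*exp(-qT)*phi(d1)*sigma/(2*sqrt(T)) + r*K*exp(-rT)*N(-d2) - q*S*exp(-qT)*N(-d1)
N(-d1) = 0.4551869528; N(-d2) = 0.5427772905; sqrt(T) = 1.0000000000
Term 1 = -0.9100 * 1.0000000000 * 0.3964227091 * 0.2200 / (2 * 1.0000000000) = -0.0396819132
Term 2 = 0.0330 * 0.9400 * 0.9675385596 * 0.5427772905 = 0.0162903999
Term 3 = 0 (no dividend yield, q = 0)
Theta = -0.0396819132 + (0.0162903999) + (0.0000000000) = -0.023392

Answer: Theta = -0.023392


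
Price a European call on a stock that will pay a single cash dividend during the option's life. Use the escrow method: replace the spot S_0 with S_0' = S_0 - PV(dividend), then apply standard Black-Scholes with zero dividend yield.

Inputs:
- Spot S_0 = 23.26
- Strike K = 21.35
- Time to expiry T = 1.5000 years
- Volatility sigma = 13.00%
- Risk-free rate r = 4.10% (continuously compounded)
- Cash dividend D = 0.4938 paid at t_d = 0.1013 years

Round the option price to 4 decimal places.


Answer: Price = 3.1072

Derivation:
PV(D) = D * exp(-r * t_d) = 0.4938 * 0.99585531 = 0.49175335
S_0' = S_0 - PV(D) = 23.2600 - 0.49175335 = 22.76824665
d1 = (ln(S_0'/K) + (r + sigma^2/2)*T) / (sigma*sqrt(T)) = 0.86982093
d2 = d1 - sigma*sqrt(T) = 0.71060410
exp(-rT) = 0.94035295
N(d1) = 0.80780087; N(d2) = 0.76133520
C = S_0' * N(d1) - K * exp(-rT) * N(d2) = 22.76824665 * 0.80780087 - 21.3500 * 0.94035295 * 0.76133520 = 3.1072


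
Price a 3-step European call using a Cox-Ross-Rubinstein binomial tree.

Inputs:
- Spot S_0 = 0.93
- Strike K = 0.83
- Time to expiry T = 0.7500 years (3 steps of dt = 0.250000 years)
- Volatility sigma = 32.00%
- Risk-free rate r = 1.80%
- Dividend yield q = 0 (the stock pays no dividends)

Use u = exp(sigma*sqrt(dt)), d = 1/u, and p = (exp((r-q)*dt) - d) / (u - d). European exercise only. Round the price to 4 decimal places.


dt = T/N = 0.250000
u = exp(sigma*sqrt(dt)) = 1.173511; d = 1/u = 0.852144
p = (exp((r-q)*dt) - d) / (u - d) = 0.474119
Discount per step: exp(-r*dt) = 0.995510
Stock lattice S(k, i) with i counting down-moves:
  k=0: S(0,0) = 0.9300
  k=1: S(1,0) = 1.0914; S(1,1) = 0.7925
  k=2: S(2,0) = 1.2807; S(2,1) = 0.9300; S(2,2) = 0.6753
  k=3: S(3,0) = 1.5029; S(3,1) = 1.0914; S(3,2) = 0.7925; S(3,3) = 0.5755
Terminal payoffs V(N, i) = max(S_T - K, 0):
  V(3,0) = 0.672949; V(3,1) = 0.261365; V(3,2) = 0.000000; V(3,3) = 0.000000
Backward induction: V(k, i) = exp(-r*dt) * [p * V(k+1, i) + (1-p) * V(k+1, i+1)].
  V(2,0) = exp(-r*dt) * [p*0.672949 + (1-p)*0.261365] = 0.454455
  V(2,1) = exp(-r*dt) * [p*0.261365 + (1-p)*0.000000] = 0.123362
  V(2,2) = exp(-r*dt) * [p*0.000000 + (1-p)*0.000000] = 0.000000
  V(1,0) = exp(-r*dt) * [p*0.454455 + (1-p)*0.123362] = 0.279081
  V(1,1) = exp(-r*dt) * [p*0.123362 + (1-p)*0.000000] = 0.058226
  V(0,0) = exp(-r*dt) * [p*0.279081 + (1-p)*0.058226] = 0.162206

Answer: Price = V(0,0) = 0.1622


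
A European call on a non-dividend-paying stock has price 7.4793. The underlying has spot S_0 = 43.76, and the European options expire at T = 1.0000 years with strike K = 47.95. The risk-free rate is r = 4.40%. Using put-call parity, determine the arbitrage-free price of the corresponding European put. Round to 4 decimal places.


Put-call parity: C - P = S_0 * exp(-qT) - K * exp(-rT).
S_0 * exp(-qT) = 43.7600 * 1.00000000 = 43.76000000
K * exp(-rT) = 47.9500 * 0.95695396 = 45.88594226
P = C - S*exp(-qT) + K*exp(-rT)
P = 7.4793 - 43.76000000 + 45.88594226 = 9.6052

Answer: Put price = 9.6052


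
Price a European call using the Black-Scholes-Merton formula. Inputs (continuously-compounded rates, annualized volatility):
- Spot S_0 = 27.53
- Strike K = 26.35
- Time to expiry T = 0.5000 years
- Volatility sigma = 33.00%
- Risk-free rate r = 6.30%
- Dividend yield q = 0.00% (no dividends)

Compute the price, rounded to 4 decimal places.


d1 = (ln(S/K) + (r - q + 0.5*sigma^2) * T) / (sigma * sqrt(T)) = 0.43940491
d2 = d1 - sigma * sqrt(T) = 0.20605968
exp(-rT) = 0.96899096; exp(-qT) = 1.00000000
C = S_0 * exp(-qT) * N(d1) - K * exp(-rT) * N(d2)
N(d1) = 0.66981592; N(d2) = 0.58162785
C = 27.5300 * 1.00000000 * 0.66981592 - 26.3500 * 0.96899096 * 0.58162785 = 3.5894

Answer: Price = 3.5894


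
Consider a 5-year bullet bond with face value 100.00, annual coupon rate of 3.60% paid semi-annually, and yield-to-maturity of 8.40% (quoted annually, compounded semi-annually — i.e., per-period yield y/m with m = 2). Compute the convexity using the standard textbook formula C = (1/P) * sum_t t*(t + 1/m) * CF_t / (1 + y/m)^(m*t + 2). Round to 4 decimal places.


Coupon per period c = face * coupon_rate / m = 1.800000
Periods per year m = 2; per-period yield y/m = 0.042000
Number of cashflows N = 10
Cashflows (t years, CF_t, discount factor 1/(1+y/m)^(m*t), PV):
  t = 0.5000: CF_t = 1.800000, DF = 0.959693, PV = 1.727447
  t = 1.0000: CF_t = 1.800000, DF = 0.921010, PV = 1.657819
  t = 1.5000: CF_t = 1.800000, DF = 0.883887, PV = 1.590997
  t = 2.0000: CF_t = 1.800000, DF = 0.848260, PV = 1.526868
  t = 2.5000: CF_t = 1.800000, DF = 0.814069, PV = 1.465325
  t = 3.0000: CF_t = 1.800000, DF = 0.781257, PV = 1.406262
  t = 3.5000: CF_t = 1.800000, DF = 0.749766, PV = 1.349579
  t = 4.0000: CF_t = 1.800000, DF = 0.719545, PV = 1.295182
  t = 4.5000: CF_t = 1.800000, DF = 0.690543, PV = 1.242977
  t = 5.0000: CF_t = 101.800000, DF = 0.662709, PV = 67.463767
Price P = sum_t PV_t = 80.726223
Convexity numerator sum_t t*(t + 1/m) * CF_t / (1+y/m)^(m*t + 2):
  t = 0.5000: term = 0.795498
  t = 1.0000: term = 2.290303
  t = 1.5000: term = 4.395975
  t = 2.0000: term = 7.031309
  t = 2.5000: term = 10.121846
  t = 3.0000: term = 13.599410
  t = 3.5000: term = 17.401676
  t = 4.0000: term = 21.471769
  t = 4.5000: term = 25.757880
  t = 5.0000: term = 1708.707967
Convexity = (1/P) * sum = 1811.573632 / 80.726223 = 22.440956

Answer: Convexity = 22.4410


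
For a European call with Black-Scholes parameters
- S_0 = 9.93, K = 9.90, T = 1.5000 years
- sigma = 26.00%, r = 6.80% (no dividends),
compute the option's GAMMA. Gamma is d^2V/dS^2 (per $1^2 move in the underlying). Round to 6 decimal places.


d1 = 0.4890366103; d2 = 0.1706029438
phi(d1) = 0.3539792667; exp(-qT) = 1.0000000000; exp(-rT) = 0.9030295517
Gamma = exp(-qT) * phi(d1) / (S * sigma * sqrt(T)) = 1.0000000000 * 0.3539792667 / (9.9300 * 0.2600 * 1.2247448714) = 0.111946

Answer: Gamma = 0.111946


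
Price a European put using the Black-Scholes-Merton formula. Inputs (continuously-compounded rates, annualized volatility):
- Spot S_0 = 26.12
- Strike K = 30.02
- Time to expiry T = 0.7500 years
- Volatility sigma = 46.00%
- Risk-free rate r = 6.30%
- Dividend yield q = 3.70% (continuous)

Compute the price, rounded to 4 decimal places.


d1 = (ln(S/K) + (r - q + 0.5*sigma^2) * T) / (sigma * sqrt(T)) = -0.10119324
d2 = d1 - sigma * sqrt(T) = -0.49956493
exp(-rT) = 0.95384891; exp(-qT) = 0.97263149
P = K * exp(-rT) * N(-d2) - S_0 * exp(-qT) * N(-d1)
N(-d1) = 0.54030147; N(-d2) = 0.69130927
P = 30.0200 * 0.95384891 * 0.69130927 - 26.1200 * 0.97263149 * 0.54030147 = 6.0689

Answer: Price = 6.0689


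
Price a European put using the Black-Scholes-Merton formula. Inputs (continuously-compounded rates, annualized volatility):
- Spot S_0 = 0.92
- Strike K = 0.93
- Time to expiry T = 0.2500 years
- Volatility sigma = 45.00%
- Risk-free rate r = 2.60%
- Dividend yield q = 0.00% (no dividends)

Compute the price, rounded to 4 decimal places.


d1 = (ln(S/K) + (r - q + 0.5*sigma^2) * T) / (sigma * sqrt(T)) = 0.09334037
d2 = d1 - sigma * sqrt(T) = -0.13165963
exp(-rT) = 0.99352108; exp(-qT) = 1.00000000
P = K * exp(-rT) * N(-d2) - S_0 * exp(-qT) * N(-d1)
N(-d1) = 0.46281658; N(-d2) = 0.55237324
P = 0.9300 * 0.99352108 * 0.55237324 - 0.9200 * 1.00000000 * 0.46281658 = 0.0846

Answer: Price = 0.0846


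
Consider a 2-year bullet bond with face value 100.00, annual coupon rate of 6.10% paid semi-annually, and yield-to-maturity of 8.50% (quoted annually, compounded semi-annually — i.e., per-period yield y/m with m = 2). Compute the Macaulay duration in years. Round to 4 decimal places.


Coupon per period c = face * coupon_rate / m = 3.050000
Periods per year m = 2; per-period yield y/m = 0.042500
Number of cashflows N = 4
Cashflows (t years, CF_t, discount factor 1/(1+y/m)^(m*t), PV):
  t = 0.5000: CF_t = 3.050000, DF = 0.959233, PV = 2.925659
  t = 1.0000: CF_t = 3.050000, DF = 0.920127, PV = 2.806388
  t = 1.5000: CF_t = 3.050000, DF = 0.882616, PV = 2.691979
  t = 2.0000: CF_t = 103.050000, DF = 0.846634, PV = 87.245642
Price P = sum_t PV_t = 95.669668
Macaulay numerator sum_t t * PV_t:
  t * PV_t at t = 0.5000: 1.462830
  t * PV_t at t = 1.0000: 2.806388
  t * PV_t at t = 1.5000: 4.037968
  t * PV_t at t = 2.0000: 174.491284
Macaulay duration D = (sum_t t * PV_t) / P = 182.798470 / 95.669668 = 1.910725

Answer: Macaulay duration = 1.9107 years


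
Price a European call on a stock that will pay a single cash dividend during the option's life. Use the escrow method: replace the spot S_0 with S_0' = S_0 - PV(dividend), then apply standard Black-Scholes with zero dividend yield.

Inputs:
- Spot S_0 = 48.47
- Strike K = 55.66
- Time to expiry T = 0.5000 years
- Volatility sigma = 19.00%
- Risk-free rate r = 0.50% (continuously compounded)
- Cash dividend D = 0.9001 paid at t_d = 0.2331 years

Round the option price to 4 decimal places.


Answer: Price = 0.4279

Derivation:
PV(D) = D * exp(-r * t_d) = 0.9001 * 0.99883518 = 0.89905154
S_0' = S_0 - PV(D) = 48.4700 - 0.89905154 = 47.57094846
d1 = (ln(S_0'/K) + (r + sigma^2/2)*T) / (sigma*sqrt(T)) = -1.08309784
d2 = d1 - sigma*sqrt(T) = -1.21744813
exp(-rT) = 0.99750312
N(d1) = 0.13938250; N(d2) = 0.11171688
C = S_0' * N(d1) - K * exp(-rT) * N(d2) = 47.57094846 * 0.13938250 - 55.6600 * 0.99750312 * 0.11171688 = 0.4279


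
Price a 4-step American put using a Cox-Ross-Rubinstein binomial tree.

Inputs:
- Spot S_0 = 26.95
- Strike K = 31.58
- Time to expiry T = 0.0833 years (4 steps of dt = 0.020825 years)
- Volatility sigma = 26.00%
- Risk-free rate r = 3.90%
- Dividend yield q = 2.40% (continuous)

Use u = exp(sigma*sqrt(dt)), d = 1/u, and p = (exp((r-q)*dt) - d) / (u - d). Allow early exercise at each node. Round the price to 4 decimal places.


Answer: Price = V(0,0) = 4.6300

Derivation:
dt = T/N = 0.020825
u = exp(sigma*sqrt(dt)) = 1.038233; d = 1/u = 0.963175
p = (exp((r-q)*dt) - d) / (u - d) = 0.494783
Discount per step: exp(-r*dt) = 0.999188
Stock lattice S(k, i) with i counting down-moves:
  k=0: S(0,0) = 26.9500
  k=1: S(1,0) = 27.9804; S(1,1) = 25.9576
  k=2: S(2,0) = 29.0502; S(2,1) = 26.9500; S(2,2) = 25.0017
  k=3: S(3,0) = 30.1608; S(3,1) = 27.9804; S(3,2) = 25.9576; S(3,3) = 24.0810
  k=4: S(4,0) = 31.3140; S(4,1) = 29.0502; S(4,2) = 26.9500; S(4,3) = 25.0017; S(4,4) = 23.1942
Terminal payoffs V(N, i) = max(K - S_T, 0):
  V(4,0) = 0.266029; V(4,1) = 2.529845; V(4,2) = 4.630000; V(4,3) = 6.578326; V(4,4) = 8.385800
Backward induction: V(k, i) = exp(-r*dt) * [p * V(k+1, i) + (1-p) * V(k+1, i+1)]; then take max(V_cont, immediate exercise) for American.
  V(3,0) = exp(-r*dt) * [p*0.266029 + (1-p)*2.529845] = 1.408602; exercise = 1.419169; V(3,0) = max -> 1.419169
  V(3,1) = exp(-r*dt) * [p*2.529845 + (1-p)*4.630000] = 3.587963; exercise = 3.599620; V(3,1) = max -> 3.599620
  V(3,2) = exp(-r*dt) * [p*4.630000 + (1-p)*6.578326] = 5.609769; exercise = 5.622436; V(3,2) = max -> 5.622436
  V(3,3) = exp(-r*dt) * [p*6.578326 + (1-p)*8.385800] = 7.485410; exercise = 7.499015; V(3,3) = max -> 7.499015
  V(2,0) = exp(-r*dt) * [p*1.419169 + (1-p)*3.599620] = 2.518723; exercise = 2.529845; V(2,0) = max -> 2.529845
  V(2,1) = exp(-r*dt) * [p*3.599620 + (1-p)*5.622436] = 4.617828; exercise = 4.630000; V(2,1) = max -> 4.630000
  V(2,2) = exp(-r*dt) * [p*5.622436 + (1-p)*7.499015] = 6.565181; exercise = 6.578326; V(2,2) = max -> 6.578326
  V(1,0) = exp(-r*dt) * [p*2.529845 + (1-p)*4.630000] = 3.587963; exercise = 3.599620; V(1,0) = max -> 3.599620
  V(1,1) = exp(-r*dt) * [p*4.630000 + (1-p)*6.578326] = 5.609769; exercise = 5.622436; V(1,1) = max -> 5.622436
  V(0,0) = exp(-r*dt) * [p*3.599620 + (1-p)*5.622436] = 4.617828; exercise = 4.630000; V(0,0) = max -> 4.630000


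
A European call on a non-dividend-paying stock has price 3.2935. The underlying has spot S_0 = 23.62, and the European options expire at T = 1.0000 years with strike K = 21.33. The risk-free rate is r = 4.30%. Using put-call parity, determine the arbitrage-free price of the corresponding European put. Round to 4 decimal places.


Answer: Put price = 0.1057

Derivation:
Put-call parity: C - P = S_0 * exp(-qT) - K * exp(-rT).
S_0 * exp(-qT) = 23.6200 * 1.00000000 = 23.62000000
K * exp(-rT) = 21.3300 * 0.95791139 = 20.43224995
P = C - S*exp(-qT) + K*exp(-rT)
P = 3.2935 - 23.62000000 + 20.43224995 = 0.1057


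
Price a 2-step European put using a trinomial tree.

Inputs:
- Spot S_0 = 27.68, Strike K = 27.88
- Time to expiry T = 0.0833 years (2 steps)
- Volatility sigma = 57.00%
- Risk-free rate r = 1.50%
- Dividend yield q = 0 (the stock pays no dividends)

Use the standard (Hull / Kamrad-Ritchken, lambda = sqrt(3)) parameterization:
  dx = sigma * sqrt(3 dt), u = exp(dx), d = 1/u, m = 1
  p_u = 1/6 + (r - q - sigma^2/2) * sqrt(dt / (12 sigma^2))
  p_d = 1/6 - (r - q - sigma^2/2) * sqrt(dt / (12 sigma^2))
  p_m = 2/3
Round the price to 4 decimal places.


Answer: Price = V(0,0) = 1.6818

Derivation:
dt = T/N = 0.041650; dx = sigma*sqrt(3*dt) = 0.201485
u = exp(dx) = 1.223218; d = 1/u = 0.817516
p_u = 0.151427, p_m = 0.666667, p_d = 0.181907
Discount per step: exp(-r*dt) = 0.999375
Stock lattice S(k, j) with j the centered position index:
  k=0: S(0,+0) = 27.6800
  k=1: S(1,-1) = 22.6288; S(1,+0) = 27.6800; S(1,+1) = 33.8587
  k=2: S(2,-2) = 18.4994; S(2,-1) = 22.6288; S(2,+0) = 27.6800; S(2,+1) = 33.8587; S(2,+2) = 41.4165
Terminal payoffs V(N, j) = max(K - S_T, 0):
  V(2,-2) = 9.380571; V(2,-1) = 5.251164; V(2,+0) = 0.200000; V(2,+1) = 0.000000; V(2,+2) = 0.000000
Backward induction: V(k, j) = exp(-r*dt) * [p_u * V(k+1, j+1) + p_m * V(k+1, j) + p_d * V(k+1, j-1)]
  V(1,-1) = exp(-r*dt) * [p_u*0.200000 + p_m*5.251164 + p_d*9.380571] = 5.234179
  V(1,+0) = exp(-r*dt) * [p_u*0.000000 + p_m*0.200000 + p_d*5.251164] = 1.087876
  V(1,+1) = exp(-r*dt) * [p_u*0.000000 + p_m*0.000000 + p_d*0.200000] = 0.036359
  V(0,+0) = exp(-r*dt) * [p_u*0.036359 + p_m*1.087876 + p_d*5.234179] = 1.681837


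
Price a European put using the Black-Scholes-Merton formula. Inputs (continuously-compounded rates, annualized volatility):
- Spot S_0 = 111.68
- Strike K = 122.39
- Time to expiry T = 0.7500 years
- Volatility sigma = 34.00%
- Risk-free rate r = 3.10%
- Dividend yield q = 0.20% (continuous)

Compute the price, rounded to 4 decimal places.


d1 = (ln(S/K) + (r - q + 0.5*sigma^2) * T) / (sigma * sqrt(T)) = -0.08991391
d2 = d1 - sigma * sqrt(T) = -0.38436255
exp(-rT) = 0.97701820; exp(-qT) = 0.99850112
P = K * exp(-rT) * N(-d2) - S_0 * exp(-qT) * N(-d1)
N(-d1) = 0.53582219; N(-d2) = 0.64964512
P = 122.3900 * 0.97701820 * 0.64964512 - 111.6800 * 0.99850112 * 0.53582219 = 17.9319

Answer: Price = 17.9319


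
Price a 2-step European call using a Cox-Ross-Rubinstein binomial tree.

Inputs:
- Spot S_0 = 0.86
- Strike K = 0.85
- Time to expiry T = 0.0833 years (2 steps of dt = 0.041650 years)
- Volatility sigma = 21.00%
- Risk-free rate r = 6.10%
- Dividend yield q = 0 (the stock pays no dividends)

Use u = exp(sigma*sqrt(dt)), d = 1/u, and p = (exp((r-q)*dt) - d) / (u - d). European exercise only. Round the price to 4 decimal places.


dt = T/N = 0.041650
u = exp(sigma*sqrt(dt)) = 1.043789; d = 1/u = 0.958048
p = (exp((r-q)*dt) - d) / (u - d) = 0.518957
Discount per step: exp(-r*dt) = 0.997463
Stock lattice S(k, i) with i counting down-moves:
  k=0: S(0,0) = 0.8600
  k=1: S(1,0) = 0.8977; S(1,1) = 0.8239
  k=2: S(2,0) = 0.9370; S(2,1) = 0.8600; S(2,2) = 0.7894
Terminal payoffs V(N, i) = max(S_T - K, 0):
  V(2,0) = 0.086966; V(2,1) = 0.010000; V(2,2) = 0.000000
Backward induction: V(k, i) = exp(-r*dt) * [p * V(k+1, i) + (1-p) * V(k+1, i+1)].
  V(1,0) = exp(-r*dt) * [p*0.086966 + (1-p)*0.010000] = 0.049815
  V(1,1) = exp(-r*dt) * [p*0.010000 + (1-p)*0.000000] = 0.005176
  V(0,0) = exp(-r*dt) * [p*0.049815 + (1-p)*0.005176] = 0.028270

Answer: Price = V(0,0) = 0.0283


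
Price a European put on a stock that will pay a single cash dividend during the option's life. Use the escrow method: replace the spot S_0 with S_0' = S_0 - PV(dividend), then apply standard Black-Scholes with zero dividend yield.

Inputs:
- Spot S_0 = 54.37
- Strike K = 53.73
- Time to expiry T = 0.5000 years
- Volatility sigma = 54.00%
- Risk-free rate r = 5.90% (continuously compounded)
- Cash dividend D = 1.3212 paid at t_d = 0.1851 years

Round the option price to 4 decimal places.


PV(D) = D * exp(-r * t_d) = 1.3212 * 0.98913852 = 1.30684981
S_0' = S_0 - PV(D) = 54.3700 - 1.30684981 = 53.06315019
d1 = (ln(S_0'/K) + (r + sigma^2/2)*T) / (sigma*sqrt(T)) = 0.23546973
d2 = d1 - sigma*sqrt(T) = -0.14636793
exp(-rT) = 0.97093088
N(-d1) = 0.40692208; N(-d2) = 0.55818453
P = K * exp(-rT) * N(-d2) - S_0' * N(-d1) = 53.7300 * 0.97093088 * 0.55818453 - 53.06315019 * 0.40692208 = 7.5269

Answer: Price = 7.5269


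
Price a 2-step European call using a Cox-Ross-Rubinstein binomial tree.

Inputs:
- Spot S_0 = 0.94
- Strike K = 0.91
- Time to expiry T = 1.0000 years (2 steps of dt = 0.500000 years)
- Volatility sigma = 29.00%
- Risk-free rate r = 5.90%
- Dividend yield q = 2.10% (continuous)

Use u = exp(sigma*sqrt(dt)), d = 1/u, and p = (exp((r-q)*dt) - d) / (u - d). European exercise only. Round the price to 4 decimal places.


Answer: Price = V(0,0) = 0.1313

Derivation:
dt = T/N = 0.500000
u = exp(sigma*sqrt(dt)) = 1.227600; d = 1/u = 0.814598
p = (exp((r-q)*dt) - d) / (u - d) = 0.495358
Discount per step: exp(-r*dt) = 0.970931
Stock lattice S(k, i) with i counting down-moves:
  k=0: S(0,0) = 0.9400
  k=1: S(1,0) = 1.1539; S(1,1) = 0.7657
  k=2: S(2,0) = 1.4166; S(2,1) = 0.9400; S(2,2) = 0.6238
Terminal payoffs V(N, i) = max(S_T - K, 0):
  V(2,0) = 0.506581; V(2,1) = 0.030000; V(2,2) = 0.000000
Backward induction: V(k, i) = exp(-r*dt) * [p * V(k+1, i) + (1-p) * V(k+1, i+1)].
  V(1,0) = exp(-r*dt) * [p*0.506581 + (1-p)*0.030000] = 0.258344
  V(1,1) = exp(-r*dt) * [p*0.030000 + (1-p)*0.000000] = 0.014429
  V(0,0) = exp(-r*dt) * [p*0.258344 + (1-p)*0.014429] = 0.131322


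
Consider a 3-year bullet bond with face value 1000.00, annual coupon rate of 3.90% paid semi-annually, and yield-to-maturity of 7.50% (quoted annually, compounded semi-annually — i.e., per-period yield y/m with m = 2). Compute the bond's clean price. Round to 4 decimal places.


Answer: Price = 904.8687

Derivation:
Coupon per period c = face * coupon_rate / m = 19.500000
Periods per year m = 2; per-period yield y/m = 0.037500
Number of cashflows N = 6
Cashflows (t years, CF_t, discount factor 1/(1+y/m)^(m*t), PV):
  t = 0.5000: CF_t = 19.500000, DF = 0.963855, PV = 18.795181
  t = 1.0000: CF_t = 19.500000, DF = 0.929017, PV = 18.115837
  t = 1.5000: CF_t = 19.500000, DF = 0.895438, PV = 17.461048
  t = 2.0000: CF_t = 19.500000, DF = 0.863073, PV = 16.829925
  t = 2.5000: CF_t = 19.500000, DF = 0.831878, PV = 16.221615
  t = 3.0000: CF_t = 1019.500000, DF = 0.801810, PV = 817.445105
Price P = sum_t PV_t = 904.868711


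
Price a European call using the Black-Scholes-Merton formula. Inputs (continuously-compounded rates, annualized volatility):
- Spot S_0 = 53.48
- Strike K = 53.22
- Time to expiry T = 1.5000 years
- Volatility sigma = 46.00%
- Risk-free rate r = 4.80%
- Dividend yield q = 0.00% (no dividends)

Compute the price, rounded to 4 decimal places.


Answer: Price = 13.5060

Derivation:
d1 = (ln(S/K) + (r - q + 0.5*sigma^2) * T) / (sigma * sqrt(T)) = 0.41814119
d2 = d1 - sigma * sqrt(T) = -0.14524145
exp(-rT) = 0.93053090; exp(-qT) = 1.00000000
C = S_0 * exp(-qT) * N(d1) - K * exp(-rT) * N(d2)
N(d1) = 0.66207805; N(d2) = 0.44226012
C = 53.4800 * 1.00000000 * 0.66207805 - 53.2200 * 0.93053090 * 0.44226012 = 13.5060


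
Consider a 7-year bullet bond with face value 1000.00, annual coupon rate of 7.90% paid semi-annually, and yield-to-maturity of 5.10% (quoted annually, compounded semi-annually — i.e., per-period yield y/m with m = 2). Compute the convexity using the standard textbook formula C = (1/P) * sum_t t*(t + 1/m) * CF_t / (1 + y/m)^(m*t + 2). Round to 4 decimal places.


Answer: Convexity = 37.0858

Derivation:
Coupon per period c = face * coupon_rate / m = 39.500000
Periods per year m = 2; per-period yield y/m = 0.025500
Number of cashflows N = 14
Cashflows (t years, CF_t, discount factor 1/(1+y/m)^(m*t), PV):
  t = 0.5000: CF_t = 39.500000, DF = 0.975134, PV = 38.517796
  t = 1.0000: CF_t = 39.500000, DF = 0.950886, PV = 37.560016
  t = 1.5000: CF_t = 39.500000, DF = 0.927242, PV = 36.626051
  t = 2.0000: CF_t = 39.500000, DF = 0.904185, PV = 35.715311
  t = 2.5000: CF_t = 39.500000, DF = 0.881702, PV = 34.827217
  t = 3.0000: CF_t = 39.500000, DF = 0.859777, PV = 33.961206
  t = 3.5000: CF_t = 39.500000, DF = 0.838398, PV = 33.116730
  t = 4.0000: CF_t = 39.500000, DF = 0.817551, PV = 32.293252
  t = 4.5000: CF_t = 39.500000, DF = 0.797222, PV = 31.490250
  t = 5.0000: CF_t = 39.500000, DF = 0.777398, PV = 30.707216
  t = 5.5000: CF_t = 39.500000, DF = 0.758067, PV = 29.943653
  t = 6.0000: CF_t = 39.500000, DF = 0.739217, PV = 29.199077
  t = 6.5000: CF_t = 39.500000, DF = 0.720836, PV = 28.473015
  t = 7.0000: CF_t = 1039.500000, DF = 0.702912, PV = 730.676581
Price P = sum_t PV_t = 1163.107371
Convexity numerator sum_t t*(t + 1/m) * CF_t / (1+y/m)^(m*t + 2):
  t = 0.5000: term = 18.313026
  t = 1.0000: term = 53.572967
  t = 1.5000: term = 104.481651
  t = 2.0000: term = 169.806031
  t = 2.5000: term = 248.375472
  t = 3.0000: term = 339.079143
  t = 3.5000: term = 440.863505
  t = 4.0000: term = 552.729894
  t = 4.5000: term = 673.732196
  t = 5.0000: term = 802.974610
  t = 5.5000: term = 939.609490
  t = 6.0000: term = 1082.835279
  t = 6.5000: term = 1231.894516
  t = 7.0000: term = 36476.500139
Convexity = (1/P) * sum = 43134.767918 / 1163.107371 = 37.085800


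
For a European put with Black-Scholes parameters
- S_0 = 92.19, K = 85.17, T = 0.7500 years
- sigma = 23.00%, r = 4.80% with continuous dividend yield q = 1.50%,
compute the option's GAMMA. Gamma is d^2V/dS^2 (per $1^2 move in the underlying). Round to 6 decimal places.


d1 = 0.6214794379; d2 = 0.4222935950
phi(d1) = 0.3288817948; exp(-qT) = 0.9888130446; exp(-rT) = 0.9646402935
Gamma = exp(-qT) * phi(d1) / (S * sigma * sqrt(T)) = 0.9888130446 * 0.3288817948 / (92.1900 * 0.2300 * 0.8660254038) = 0.017710

Answer: Gamma = 0.017710


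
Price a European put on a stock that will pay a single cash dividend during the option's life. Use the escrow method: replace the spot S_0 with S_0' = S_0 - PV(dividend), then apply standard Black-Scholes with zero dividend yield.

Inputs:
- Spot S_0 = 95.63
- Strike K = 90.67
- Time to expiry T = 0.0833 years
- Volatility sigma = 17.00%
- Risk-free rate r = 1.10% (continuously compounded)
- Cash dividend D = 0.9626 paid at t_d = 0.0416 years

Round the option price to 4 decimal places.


Answer: Price = 0.4579

Derivation:
PV(D) = D * exp(-r * t_d) = 0.9626 * 0.99954250 = 0.96215962
S_0' = S_0 - PV(D) = 95.6300 - 0.96215962 = 94.66784038
d1 = (ln(S_0'/K) + (r + sigma^2/2)*T) / (sigma*sqrt(T)) = 0.92260941
d2 = d1 - sigma*sqrt(T) = 0.87354446
exp(-rT) = 0.99908412
N(-d1) = 0.17810539; N(-d2) = 0.19118319
P = K * exp(-rT) * N(-d2) - S_0' * N(-d1) = 90.6700 * 0.99908412 * 0.19118319 - 94.66784038 * 0.17810539 = 0.4579


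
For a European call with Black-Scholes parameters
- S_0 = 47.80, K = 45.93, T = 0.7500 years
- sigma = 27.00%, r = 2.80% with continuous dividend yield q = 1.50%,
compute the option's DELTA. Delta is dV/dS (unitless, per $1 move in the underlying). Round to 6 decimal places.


d1 = 0.3292805689; d2 = 0.0954537099
phi(d1) = 0.3778902839; exp(-qT) = 0.9888130446; exp(-rT) = 0.9792189646
N(d1) = 0.6290281851
Delta = exp(-qT) * N(d1) = 0.9888130446 * 0.6290281851 = 0.621991

Answer: Delta = 0.621991


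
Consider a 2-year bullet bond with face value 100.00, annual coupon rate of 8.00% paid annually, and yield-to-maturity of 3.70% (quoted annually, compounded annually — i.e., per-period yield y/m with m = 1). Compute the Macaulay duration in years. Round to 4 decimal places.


Answer: Macaulay duration = 1.9287 years

Derivation:
Coupon per period c = face * coupon_rate / m = 8.000000
Periods per year m = 1; per-period yield y/m = 0.037000
Number of cashflows N = 2
Cashflows (t years, CF_t, discount factor 1/(1+y/m)^(m*t), PV):
  t = 1.0000: CF_t = 8.000000, DF = 0.964320, PV = 7.714561
  t = 2.0000: CF_t = 108.000000, DF = 0.929913, PV = 100.430643
Price P = sum_t PV_t = 108.145204
Macaulay numerator sum_t t * PV_t:
  t * PV_t at t = 1.0000: 7.714561
  t * PV_t at t = 2.0000: 200.861286
Macaulay duration D = (sum_t t * PV_t) / P = 208.575847 / 108.145204 = 1.928665


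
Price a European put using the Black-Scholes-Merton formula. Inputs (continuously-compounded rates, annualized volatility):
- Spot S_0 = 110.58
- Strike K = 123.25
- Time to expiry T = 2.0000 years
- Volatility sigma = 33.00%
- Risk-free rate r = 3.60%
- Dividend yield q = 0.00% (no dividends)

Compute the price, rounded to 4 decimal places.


Answer: Price = 22.8980

Derivation:
d1 = (ln(S/K) + (r - q + 0.5*sigma^2) * T) / (sigma * sqrt(T)) = 0.15518729
d2 = d1 - sigma * sqrt(T) = -0.31150319
exp(-rT) = 0.93053090; exp(-qT) = 1.00000000
P = K * exp(-rT) * N(-d2) - S_0 * exp(-qT) * N(-d1)
N(-d1) = 0.43833684; N(-d2) = 0.62229094
P = 123.2500 * 0.93053090 * 0.62229094 - 110.5800 * 1.00000000 * 0.43833684 = 22.8980


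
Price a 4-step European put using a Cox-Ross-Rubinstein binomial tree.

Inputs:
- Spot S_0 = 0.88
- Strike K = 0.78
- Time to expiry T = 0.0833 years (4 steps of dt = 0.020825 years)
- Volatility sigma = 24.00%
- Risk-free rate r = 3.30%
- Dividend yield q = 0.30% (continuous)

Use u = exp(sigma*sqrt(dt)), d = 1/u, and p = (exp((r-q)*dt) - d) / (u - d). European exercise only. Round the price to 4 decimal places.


dt = T/N = 0.020825
u = exp(sigma*sqrt(dt)) = 1.035241; d = 1/u = 0.965959
p = (exp((r-q)*dt) - d) / (u - d) = 0.500363
Discount per step: exp(-r*dt) = 0.999313
Stock lattice S(k, i) with i counting down-moves:
  k=0: S(0,0) = 0.8800
  k=1: S(1,0) = 0.9110; S(1,1) = 0.8500
  k=2: S(2,0) = 0.9431; S(2,1) = 0.8800; S(2,2) = 0.8211
  k=3: S(3,0) = 0.9764; S(3,1) = 0.9110; S(3,2) = 0.8500; S(3,3) = 0.7932
  k=4: S(4,0) = 1.0108; S(4,1) = 0.9431; S(4,2) = 0.8800; S(4,3) = 0.8211; S(4,4) = 0.7662
Terminal payoffs V(N, i) = max(K - S_T, 0):
  V(4,0) = 0.000000; V(4,1) = 0.000000; V(4,2) = 0.000000; V(4,3) = 0.000000; V(4,4) = 0.013844
Backward induction: V(k, i) = exp(-r*dt) * [p * V(k+1, i) + (1-p) * V(k+1, i+1)].
  V(3,0) = exp(-r*dt) * [p*0.000000 + (1-p)*0.000000] = 0.000000
  V(3,1) = exp(-r*dt) * [p*0.000000 + (1-p)*0.000000] = 0.000000
  V(3,2) = exp(-r*dt) * [p*0.000000 + (1-p)*0.000000] = 0.000000
  V(3,3) = exp(-r*dt) * [p*0.000000 + (1-p)*0.013844] = 0.006912
  V(2,0) = exp(-r*dt) * [p*0.000000 + (1-p)*0.000000] = 0.000000
  V(2,1) = exp(-r*dt) * [p*0.000000 + (1-p)*0.000000] = 0.000000
  V(2,2) = exp(-r*dt) * [p*0.000000 + (1-p)*0.006912] = 0.003451
  V(1,0) = exp(-r*dt) * [p*0.000000 + (1-p)*0.000000] = 0.000000
  V(1,1) = exp(-r*dt) * [p*0.000000 + (1-p)*0.003451] = 0.001723
  V(0,0) = exp(-r*dt) * [p*0.000000 + (1-p)*0.001723] = 0.000860

Answer: Price = V(0,0) = 0.0009


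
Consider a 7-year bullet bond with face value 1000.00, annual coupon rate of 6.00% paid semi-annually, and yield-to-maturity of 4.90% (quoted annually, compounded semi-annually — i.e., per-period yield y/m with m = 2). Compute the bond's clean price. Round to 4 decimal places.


Answer: Price = 1064.5233

Derivation:
Coupon per period c = face * coupon_rate / m = 30.000000
Periods per year m = 2; per-period yield y/m = 0.024500
Number of cashflows N = 14
Cashflows (t years, CF_t, discount factor 1/(1+y/m)^(m*t), PV):
  t = 0.5000: CF_t = 30.000000, DF = 0.976086, PV = 29.282577
  t = 1.0000: CF_t = 30.000000, DF = 0.952744, PV = 28.582310
  t = 1.5000: CF_t = 30.000000, DF = 0.929960, PV = 27.898790
  t = 2.0000: CF_t = 30.000000, DF = 0.907721, PV = 27.231615
  t = 2.5000: CF_t = 30.000000, DF = 0.886013, PV = 26.580396
  t = 3.0000: CF_t = 30.000000, DF = 0.864825, PV = 25.944749
  t = 3.5000: CF_t = 30.000000, DF = 0.844143, PV = 25.324304
  t = 4.0000: CF_t = 30.000000, DF = 0.823957, PV = 24.718696
  t = 4.5000: CF_t = 30.000000, DF = 0.804252, PV = 24.127570
  t = 5.0000: CF_t = 30.000000, DF = 0.785019, PV = 23.550581
  t = 5.5000: CF_t = 30.000000, DF = 0.766246, PV = 22.987390
  t = 6.0000: CF_t = 30.000000, DF = 0.747922, PV = 22.437667
  t = 6.5000: CF_t = 30.000000, DF = 0.730036, PV = 21.901090
  t = 7.0000: CF_t = 1030.000000, DF = 0.712578, PV = 733.955529
Price P = sum_t PV_t = 1064.523265


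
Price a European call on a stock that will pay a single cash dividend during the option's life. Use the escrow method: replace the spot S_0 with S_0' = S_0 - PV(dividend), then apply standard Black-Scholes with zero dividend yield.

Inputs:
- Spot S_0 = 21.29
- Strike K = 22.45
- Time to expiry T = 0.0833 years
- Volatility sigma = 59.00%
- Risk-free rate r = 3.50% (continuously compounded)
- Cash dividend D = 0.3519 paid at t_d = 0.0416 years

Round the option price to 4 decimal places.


Answer: Price = 0.8580

Derivation:
PV(D) = D * exp(-r * t_d) = 0.3519 * 0.99854506 = 0.35138801
S_0' = S_0 - PV(D) = 21.2900 - 0.35138801 = 20.93861199
d1 = (ln(S_0'/K) + (r + sigma^2/2)*T) / (sigma*sqrt(T)) = -0.30702679
d2 = d1 - sigma*sqrt(T) = -0.47731105
exp(-rT) = 0.99708875
N(d1) = 0.37941149; N(d2) = 0.31657032
C = S_0' * N(d1) - K * exp(-rT) * N(d2) = 20.93861199 * 0.37941149 - 22.4500 * 0.99708875 * 0.31657032 = 0.8580


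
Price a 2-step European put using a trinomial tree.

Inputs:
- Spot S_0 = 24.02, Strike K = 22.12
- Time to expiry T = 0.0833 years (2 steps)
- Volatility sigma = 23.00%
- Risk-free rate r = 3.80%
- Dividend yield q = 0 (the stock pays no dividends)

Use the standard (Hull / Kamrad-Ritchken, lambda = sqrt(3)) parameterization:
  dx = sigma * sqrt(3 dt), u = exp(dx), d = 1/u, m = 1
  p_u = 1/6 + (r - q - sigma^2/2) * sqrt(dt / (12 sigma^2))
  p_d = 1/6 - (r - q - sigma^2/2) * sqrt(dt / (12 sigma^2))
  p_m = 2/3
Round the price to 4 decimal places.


dt = T/N = 0.041650; dx = sigma*sqrt(3*dt) = 0.081301
u = exp(dx) = 1.084697; d = 1/u = 0.921916
p_u = 0.169625, p_m = 0.666667, p_d = 0.163708
Discount per step: exp(-r*dt) = 0.998419
Stock lattice S(k, j) with j the centered position index:
  k=0: S(0,+0) = 24.0200
  k=1: S(1,-1) = 22.1444; S(1,+0) = 24.0200; S(1,+1) = 26.0544
  k=2: S(2,-2) = 20.4153; S(2,-1) = 22.1444; S(2,+0) = 24.0200; S(2,+1) = 26.0544; S(2,+2) = 28.2612
Terminal payoffs V(N, j) = max(K - S_T, 0):
  V(2,-2) = 1.704697; V(2,-1) = 0.000000; V(2,+0) = 0.000000; V(2,+1) = 0.000000; V(2,+2) = 0.000000
Backward induction: V(k, j) = exp(-r*dt) * [p_u * V(k+1, j+1) + p_m * V(k+1, j) + p_d * V(k+1, j-1)]
  V(1,-1) = exp(-r*dt) * [p_u*0.000000 + p_m*0.000000 + p_d*1.704697] = 0.278631
  V(1,+0) = exp(-r*dt) * [p_u*0.000000 + p_m*0.000000 + p_d*0.000000] = 0.000000
  V(1,+1) = exp(-r*dt) * [p_u*0.000000 + p_m*0.000000 + p_d*0.000000] = 0.000000
  V(0,+0) = exp(-r*dt) * [p_u*0.000000 + p_m*0.000000 + p_d*0.278631] = 0.045542

Answer: Price = V(0,0) = 0.0455


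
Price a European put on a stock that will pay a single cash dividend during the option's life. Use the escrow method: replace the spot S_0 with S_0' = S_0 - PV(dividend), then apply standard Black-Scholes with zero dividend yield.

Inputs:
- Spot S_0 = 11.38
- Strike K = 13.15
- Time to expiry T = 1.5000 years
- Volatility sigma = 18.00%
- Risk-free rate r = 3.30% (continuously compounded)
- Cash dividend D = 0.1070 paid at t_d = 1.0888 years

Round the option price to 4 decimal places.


PV(D) = D * exp(-r * t_d) = 0.1070 * 0.96470743 = 0.10322370
S_0' = S_0 - PV(D) = 11.3800 - 0.10322370 = 11.27677630
d1 = (ln(S_0'/K) + (r + sigma^2/2)*T) / (sigma*sqrt(T)) = -0.36232645
d2 = d1 - sigma*sqrt(T) = -0.58278052
exp(-rT) = 0.95170516
N(-d1) = 0.64144595; N(-d2) = 0.71997947
P = K * exp(-rT) * N(-d2) - S_0' * N(-d1) = 13.1500 * 0.95170516 * 0.71997947 - 11.27677630 * 0.64144595 = 1.7770

Answer: Price = 1.7770


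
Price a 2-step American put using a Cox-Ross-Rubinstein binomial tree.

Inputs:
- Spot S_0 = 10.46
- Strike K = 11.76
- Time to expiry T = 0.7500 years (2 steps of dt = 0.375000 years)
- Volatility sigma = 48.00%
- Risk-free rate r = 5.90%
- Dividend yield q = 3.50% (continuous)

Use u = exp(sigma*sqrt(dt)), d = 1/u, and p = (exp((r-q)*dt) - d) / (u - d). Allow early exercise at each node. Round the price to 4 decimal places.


dt = T/N = 0.375000
u = exp(sigma*sqrt(dt)) = 1.341702; d = 1/u = 0.745322
p = (exp((r-q)*dt) - d) / (u - d) = 0.442199
Discount per step: exp(-r*dt) = 0.978118
Stock lattice S(k, i) with i counting down-moves:
  k=0: S(0,0) = 10.4600
  k=1: S(1,0) = 14.0342; S(1,1) = 7.7961
  k=2: S(2,0) = 18.8297; S(2,1) = 10.4600; S(2,2) = 5.8106
Terminal payoffs V(N, i) = max(K - S_T, 0):
  V(2,0) = 0.000000; V(2,1) = 1.300000; V(2,2) = 5.949417
Backward induction: V(k, i) = exp(-r*dt) * [p * V(k+1, i) + (1-p) * V(k+1, i+1)]; then take max(V_cont, immediate exercise) for American.
  V(1,0) = exp(-r*dt) * [p*0.000000 + (1-p)*1.300000] = 0.709274; exercise = 0.000000; V(1,0) = max -> 0.709274
  V(1,1) = exp(-r*dt) * [p*1.300000 + (1-p)*5.949417] = 3.808253; exercise = 3.963931; V(1,1) = max -> 3.963931
  V(0,0) = exp(-r*dt) * [p*0.709274 + (1-p)*3.963931] = 2.469478; exercise = 1.300000; V(0,0) = max -> 2.469478

Answer: Price = V(0,0) = 2.4695
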